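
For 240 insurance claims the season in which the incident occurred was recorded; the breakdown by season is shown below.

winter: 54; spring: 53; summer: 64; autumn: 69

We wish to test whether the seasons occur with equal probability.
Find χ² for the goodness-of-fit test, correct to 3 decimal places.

Under H₀ each category has probability 1/4, so each expected count is 240/4 = 60.
χ² = (54−60)²/60 + (53−60)²/60 + (64−60)²/60 + (69−60)²/60
   = 0.6000 + 0.8167 + 0.2667 + 1.3500
Sum = 3.033

3.033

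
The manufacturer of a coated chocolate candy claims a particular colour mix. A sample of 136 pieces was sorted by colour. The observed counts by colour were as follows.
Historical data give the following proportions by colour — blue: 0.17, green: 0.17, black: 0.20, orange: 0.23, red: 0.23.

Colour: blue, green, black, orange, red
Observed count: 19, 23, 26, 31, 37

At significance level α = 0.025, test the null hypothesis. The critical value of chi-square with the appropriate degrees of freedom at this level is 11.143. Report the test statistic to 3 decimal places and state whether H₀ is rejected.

1.836; do not reject

Expected counts E_i = n·p_i: 136×0.17 = 23.12, 136×0.17 = 23.12, 136×0.20 = 27.2, 136×0.23 = 31.28, 136×0.23 = 31.28.
cat         O        E   (O−E)²/E
blue       19    23.12     0.7342
green      23    23.12     0.0006
black      26     27.2     0.0529
orange     31    31.28     0.0025
red        37    31.28     1.0460
Sum = 1.836
df = 4. Since 1.836 < 11.143, we do not reject H₀.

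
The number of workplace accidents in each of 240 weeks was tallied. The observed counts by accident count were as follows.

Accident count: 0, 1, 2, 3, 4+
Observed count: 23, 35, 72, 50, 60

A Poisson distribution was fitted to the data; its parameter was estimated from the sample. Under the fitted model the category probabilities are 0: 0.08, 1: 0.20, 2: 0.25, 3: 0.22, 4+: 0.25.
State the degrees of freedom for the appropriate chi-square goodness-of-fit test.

There are k = 5 categories and 1 parameter estimated from the data, so df = 5 − 1 − 1 = 3.

3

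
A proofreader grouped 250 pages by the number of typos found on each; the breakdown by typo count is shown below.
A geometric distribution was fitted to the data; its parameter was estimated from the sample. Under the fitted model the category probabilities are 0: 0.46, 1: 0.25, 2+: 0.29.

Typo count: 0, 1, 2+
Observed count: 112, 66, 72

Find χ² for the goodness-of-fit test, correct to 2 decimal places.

0.28

Expected counts E_i = n·p_i: 250×0.46 = 115, 250×0.25 = 62.5, 250×0.29 = 72.5.
0: (112 − 115)²/115 = 9/115 = 0.078
1: (66 − 62.5)²/62.5 = 12.25/62.5 = 0.196
2+: (72 − 72.5)²/72.5 = 0.25/72.5 = 0.003
Sum = 0.28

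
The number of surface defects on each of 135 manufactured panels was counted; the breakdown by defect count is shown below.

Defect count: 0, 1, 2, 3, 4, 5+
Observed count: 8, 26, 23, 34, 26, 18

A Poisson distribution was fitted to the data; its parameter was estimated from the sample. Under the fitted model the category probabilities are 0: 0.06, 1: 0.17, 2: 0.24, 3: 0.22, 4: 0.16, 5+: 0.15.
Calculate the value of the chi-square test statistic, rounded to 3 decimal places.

4.903

Expected counts E_i = n·p_i: 135×0.06 = 8.1, 135×0.17 = 22.95, 135×0.24 = 32.4, 135×0.22 = 29.7, 135×0.16 = 21.6, 135×0.15 = 20.25.
0: (8 − 8.1)²/8.1 = 0.01/8.1 = 0.0012
1: (26 − 22.95)²/22.95 = 9.3025/22.95 = 0.4053
2: (23 − 32.4)²/32.4 = 88.36/32.4 = 2.7272
3: (34 − 29.7)²/29.7 = 18.49/29.7 = 0.6226
4: (26 − 21.6)²/21.6 = 19.36/21.6 = 0.8963
5+: (18 − 20.25)²/20.25 = 5.0625/20.25 = 0.2500
Sum = 4.903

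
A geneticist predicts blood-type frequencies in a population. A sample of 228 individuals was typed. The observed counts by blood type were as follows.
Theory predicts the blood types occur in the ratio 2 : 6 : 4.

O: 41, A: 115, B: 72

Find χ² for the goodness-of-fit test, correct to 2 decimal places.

Ratio total = 12. Expected counts: 228×2/12 = 38, 228×6/12 = 114, 228×4/12 = 76.
O: (41 − 38)²/38 = 9/38 = 0.237
A: (115 − 114)²/114 = 1/114 = 0.009
B: (72 − 76)²/76 = 16/76 = 0.211
Sum = 0.46

0.46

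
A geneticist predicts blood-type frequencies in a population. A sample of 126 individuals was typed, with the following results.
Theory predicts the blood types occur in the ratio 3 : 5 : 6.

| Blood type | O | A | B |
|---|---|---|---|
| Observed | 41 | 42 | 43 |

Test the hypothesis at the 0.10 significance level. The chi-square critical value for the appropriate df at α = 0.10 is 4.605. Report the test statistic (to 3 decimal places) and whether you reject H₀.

9.700; reject

Ratio total = 14. Expected counts: 126×3/14 = 27, 126×5/14 = 45, 126×6/14 = 54.
cat         O        E   (O−E)²/E
O          41       27     7.2593
A          42       45     0.2000
B          43       54     2.2407
Sum = 9.700
df = 2. Since 9.700 > 4.605, we reject H₀.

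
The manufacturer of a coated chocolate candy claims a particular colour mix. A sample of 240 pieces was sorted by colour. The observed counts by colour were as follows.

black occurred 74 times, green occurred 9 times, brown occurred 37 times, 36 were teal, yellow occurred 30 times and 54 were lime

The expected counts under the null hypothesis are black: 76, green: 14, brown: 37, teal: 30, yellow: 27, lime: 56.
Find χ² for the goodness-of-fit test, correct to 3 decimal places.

3.443

cat         O        E   (O−E)²/E
black      74       76     0.0526
green       9       14     1.7857
brown      37       37     0.0000
teal       36       30     1.2000
yellow     30       27     0.3333
lime       54       56     0.0714
Sum = 3.443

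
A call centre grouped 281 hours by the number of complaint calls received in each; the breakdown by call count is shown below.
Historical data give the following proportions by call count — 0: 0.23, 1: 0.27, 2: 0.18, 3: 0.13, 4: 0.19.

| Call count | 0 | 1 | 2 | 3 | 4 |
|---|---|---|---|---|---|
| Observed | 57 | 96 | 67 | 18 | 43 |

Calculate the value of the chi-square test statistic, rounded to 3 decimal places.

22.994

Expected counts E_i = n·p_i: 281×0.23 = 64.63, 281×0.27 = 75.87, 281×0.18 = 50.58, 281×0.13 = 36.53, 281×0.19 = 53.39.
χ² = (57−64.63)²/64.63 + (96−75.87)²/75.87 + (67−50.58)²/50.58 + (18−36.53)²/36.53 + (43−53.39)²/53.39
   = 0.9008 + 5.3409 + 5.3305 + 9.3994 + 2.0220
Sum = 22.994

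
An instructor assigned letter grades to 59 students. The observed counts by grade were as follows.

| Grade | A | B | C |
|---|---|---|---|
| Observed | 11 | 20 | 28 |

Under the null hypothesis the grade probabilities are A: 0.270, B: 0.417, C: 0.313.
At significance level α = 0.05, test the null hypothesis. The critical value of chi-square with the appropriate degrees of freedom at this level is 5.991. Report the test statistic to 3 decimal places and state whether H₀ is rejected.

7.308; reject

Expected counts E_i = n·p_i: 59×0.270 = 15.93, 59×0.417 = 24.603, 59×0.313 = 18.467.
A: (11 − 15.93)²/15.93 = 24.3049/15.93 = 1.5257
B: (20 − 24.603)²/24.603 = 21.187609/24.603 = 0.8612
C: (28 − 18.467)²/18.467 = 90.878089/18.467 = 4.9211
Sum = 7.308
df = 2. Since 7.308 > 5.991, we reject H₀.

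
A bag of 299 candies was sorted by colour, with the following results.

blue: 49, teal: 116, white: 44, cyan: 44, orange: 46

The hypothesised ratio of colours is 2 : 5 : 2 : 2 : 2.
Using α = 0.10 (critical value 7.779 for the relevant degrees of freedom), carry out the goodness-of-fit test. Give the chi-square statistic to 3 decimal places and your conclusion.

0.378; do not reject

Ratio total = 13. Expected counts: 299×2/13 = 46, 299×5/13 = 115, 299×2/13 = 46, 299×2/13 = 46, 299×2/13 = 46.
cat         O        E   (O−E)²/E
blue       49       46     0.1957
teal      116      115     0.0087
white      44       46     0.0870
cyan       44       46     0.0870
orange     46       46     0.0000
Sum = 0.378
df = 4. Since 0.378 < 7.779, we do not reject H₀.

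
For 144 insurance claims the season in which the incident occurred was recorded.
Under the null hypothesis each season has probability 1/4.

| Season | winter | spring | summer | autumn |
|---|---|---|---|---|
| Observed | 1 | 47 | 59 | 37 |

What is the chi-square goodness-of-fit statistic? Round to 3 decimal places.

Expected count for each of the 4 categories: 144/4 = 36.
χ² = (1−36)²/36 + (47−36)²/36 + (59−36)²/36 + (37−36)²/36
   = 34.0278 + 3.3611 + 14.6944 + 0.0278
Sum = 52.111

52.111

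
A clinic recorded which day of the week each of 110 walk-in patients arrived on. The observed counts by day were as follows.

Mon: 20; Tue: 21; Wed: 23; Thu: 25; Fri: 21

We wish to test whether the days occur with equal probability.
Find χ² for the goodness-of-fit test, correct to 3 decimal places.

0.727

Expected count for each of the 5 categories: 110/5 = 22.
Mon: (20 − 22)²/22 = 4/22 = 0.1818
Tue: (21 − 22)²/22 = 1/22 = 0.0455
Wed: (23 − 22)²/22 = 1/22 = 0.0455
Thu: (25 − 22)²/22 = 9/22 = 0.4091
Fri: (21 − 22)²/22 = 1/22 = 0.0455
Sum = 0.727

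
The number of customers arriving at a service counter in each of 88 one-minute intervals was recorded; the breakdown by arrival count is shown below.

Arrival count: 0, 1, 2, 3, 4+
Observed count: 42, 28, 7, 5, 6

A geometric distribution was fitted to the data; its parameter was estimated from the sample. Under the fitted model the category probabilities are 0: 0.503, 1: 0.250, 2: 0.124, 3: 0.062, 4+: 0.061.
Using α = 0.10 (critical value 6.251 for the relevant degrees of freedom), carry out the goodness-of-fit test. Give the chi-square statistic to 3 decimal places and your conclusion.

Expected counts E_i = n·p_i: 88×0.503 = 44.264, 88×0.250 = 22, 88×0.124 = 10.912, 88×0.062 = 5.456, 88×0.061 = 5.368.
0: (42 − 44.264)²/44.264 = 5.125696/44.264 = 0.1158
1: (28 − 22)²/22 = 36/22 = 1.6364
2: (7 − 10.912)²/10.912 = 15.303744/10.912 = 1.4025
3: (5 − 5.456)²/5.456 = 0.207936/5.456 = 0.0381
4+: (6 − 5.368)²/5.368 = 0.399424/5.368 = 0.0744
Sum = 3.267
df = 3. Since 3.267 < 6.251, we do not reject H₀.

3.267; do not reject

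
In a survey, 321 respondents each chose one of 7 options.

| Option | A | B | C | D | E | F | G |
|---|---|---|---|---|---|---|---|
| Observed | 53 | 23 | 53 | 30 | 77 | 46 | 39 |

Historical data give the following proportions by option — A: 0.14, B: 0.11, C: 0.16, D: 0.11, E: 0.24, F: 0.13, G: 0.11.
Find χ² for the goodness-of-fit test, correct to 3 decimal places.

7.411

Expected counts E_i = n·p_i: 321×0.14 = 44.94, 321×0.11 = 35.31, 321×0.16 = 51.36, 321×0.11 = 35.31, 321×0.24 = 77.04, 321×0.13 = 41.73, 321×0.11 = 35.31.
cat         O        E   (O−E)²/E
A          53    44.94     1.4456
B          23    35.31     4.2916
C          53    51.36     0.0524
D          30    35.31     0.7985
E          77    77.04     0.0000
F          46    41.73     0.4369
G          39    35.31     0.3856
Sum = 7.411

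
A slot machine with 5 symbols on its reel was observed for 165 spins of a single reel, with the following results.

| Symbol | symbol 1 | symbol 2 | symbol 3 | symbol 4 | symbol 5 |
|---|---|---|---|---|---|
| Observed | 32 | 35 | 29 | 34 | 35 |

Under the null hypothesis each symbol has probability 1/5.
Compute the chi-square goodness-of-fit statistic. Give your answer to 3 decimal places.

Expected count for each of the 5 categories: 165/5 = 33.
χ² = (32−33)²/33 + (35−33)²/33 + (29−33)²/33 + (34−33)²/33 + (35−33)²/33
   = 0.0303 + 0.1212 + 0.4848 + 0.0303 + 0.1212
Sum = 0.788

0.788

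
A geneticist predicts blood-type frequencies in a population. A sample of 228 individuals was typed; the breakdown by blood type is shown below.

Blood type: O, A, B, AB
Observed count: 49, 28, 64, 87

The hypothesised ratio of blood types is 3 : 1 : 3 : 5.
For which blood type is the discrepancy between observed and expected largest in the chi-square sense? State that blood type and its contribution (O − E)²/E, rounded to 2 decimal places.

Ratio total = 12. Expected counts: 228×3/12 = 57, 228×1/12 = 19, 228×3/12 = 57, 228×5/12 = 95.
χ² = (49−57)²/57 + (28−19)²/19 + (64−57)²/57 + (87−95)²/95
   = 1.123 + 4.263 + 0.860 + 0.674
The largest term is for A: 4.26.

A, 4.26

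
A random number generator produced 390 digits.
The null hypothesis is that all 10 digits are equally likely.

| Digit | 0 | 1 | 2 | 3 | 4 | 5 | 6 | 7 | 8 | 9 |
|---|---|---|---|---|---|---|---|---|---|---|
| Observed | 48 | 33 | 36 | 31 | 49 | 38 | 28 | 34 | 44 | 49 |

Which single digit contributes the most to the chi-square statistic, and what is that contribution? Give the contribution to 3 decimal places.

6, 3.103

Under H₀ each category has probability 1/10, so each expected count is 390/10 = 39.
cat         O        E   (O−E)²/E
0          48       39     2.0769
1          33       39     0.9231
2          36       39     0.2308
3          31       39     1.6410
4          49       39     2.5641
5          38       39     0.0256
6          28       39     3.1026
7          34       39     0.6410
8          44       39     0.6410
9          49       39     2.5641
The largest term is for 6: 3.103.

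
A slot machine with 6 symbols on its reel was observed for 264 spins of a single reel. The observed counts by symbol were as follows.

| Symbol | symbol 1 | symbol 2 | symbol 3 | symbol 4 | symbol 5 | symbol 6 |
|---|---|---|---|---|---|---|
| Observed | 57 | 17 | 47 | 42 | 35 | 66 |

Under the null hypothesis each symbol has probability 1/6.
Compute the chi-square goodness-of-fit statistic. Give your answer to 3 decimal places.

Expected count for each of the 6 categories: 264/6 = 44.
symbol 1: (57 − 44)²/44 = 169/44 = 3.8409
symbol 2: (17 − 44)²/44 = 729/44 = 16.5682
symbol 3: (47 − 44)²/44 = 9/44 = 0.2045
symbol 4: (42 − 44)²/44 = 4/44 = 0.0909
symbol 5: (35 − 44)²/44 = 81/44 = 1.8409
symbol 6: (66 − 44)²/44 = 484/44 = 11.0000
Sum = 33.545

33.545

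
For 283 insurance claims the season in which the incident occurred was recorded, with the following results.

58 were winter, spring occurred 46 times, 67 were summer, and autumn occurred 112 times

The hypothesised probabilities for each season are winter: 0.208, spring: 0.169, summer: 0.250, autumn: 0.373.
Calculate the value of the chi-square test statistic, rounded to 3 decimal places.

0.674

Expected counts E_i = n·p_i: 283×0.208 = 58.864, 283×0.169 = 47.827, 283×0.250 = 70.75, 283×0.373 = 105.559.
winter: (58 − 58.864)²/58.864 = 0.746496/58.864 = 0.0127
spring: (46 − 47.827)²/47.827 = 3.337929/47.827 = 0.0698
summer: (67 − 70.75)²/70.75 = 14.0625/70.75 = 0.1988
autumn: (112 − 105.559)²/105.559 = 41.486481/105.559 = 0.3930
Sum = 0.674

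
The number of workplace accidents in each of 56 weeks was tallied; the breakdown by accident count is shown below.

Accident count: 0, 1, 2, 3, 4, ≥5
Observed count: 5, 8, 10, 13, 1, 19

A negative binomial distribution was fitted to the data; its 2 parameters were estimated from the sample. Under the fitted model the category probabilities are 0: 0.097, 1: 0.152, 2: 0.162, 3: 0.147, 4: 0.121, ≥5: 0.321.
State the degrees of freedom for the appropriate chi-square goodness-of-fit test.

3

There are k = 6 categories and 2 parameters estimated from the data, so df = 6 − 1 − 2 = 3.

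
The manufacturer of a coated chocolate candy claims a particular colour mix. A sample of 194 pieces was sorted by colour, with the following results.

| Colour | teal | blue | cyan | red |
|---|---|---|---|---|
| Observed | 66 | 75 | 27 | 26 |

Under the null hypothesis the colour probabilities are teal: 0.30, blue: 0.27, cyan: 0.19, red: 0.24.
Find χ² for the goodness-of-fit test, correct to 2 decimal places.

22.53

Expected counts E_i = n·p_i: 194×0.30 = 58.2, 194×0.27 = 52.38, 194×0.19 = 36.86, 194×0.24 = 46.56.
χ² = (66−58.2)²/58.2 + (75−52.38)²/52.38 + (27−36.86)²/36.86 + (26−46.56)²/46.56
   = 1.045 + 9.768 + 2.638 + 9.079
Sum = 22.53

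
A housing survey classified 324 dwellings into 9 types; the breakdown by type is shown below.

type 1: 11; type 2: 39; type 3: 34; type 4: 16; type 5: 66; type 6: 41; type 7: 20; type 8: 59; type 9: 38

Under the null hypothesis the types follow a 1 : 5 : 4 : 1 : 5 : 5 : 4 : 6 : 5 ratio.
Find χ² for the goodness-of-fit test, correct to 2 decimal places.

Ratio total = 36. Expected counts: 324×1/36 = 9, 324×5/36 = 45, 324×4/36 = 36, 324×1/36 = 9, 324×5/36 = 45, 324×5/36 = 45, 324×4/36 = 36, 324×6/36 = 54, 324×5/36 = 45.
χ² = (11−9)²/9 + (39−45)²/45 + (34−36)²/36 + (16−9)²/9 + (66−45)²/45 + (41−45)²/45 + (20−36)²/36 + (59−54)²/54 + (38−45)²/45
   = 0.444 + 0.800 + 0.111 + 5.444 + 9.800 + 0.356 + 7.111 + 0.463 + 1.089
Sum = 25.62

25.62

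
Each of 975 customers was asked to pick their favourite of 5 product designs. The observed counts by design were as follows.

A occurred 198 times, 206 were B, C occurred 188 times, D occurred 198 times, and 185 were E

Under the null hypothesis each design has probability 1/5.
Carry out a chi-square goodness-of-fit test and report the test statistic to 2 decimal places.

1.48

Expected count for each of the 5 categories: 975/5 = 195.
cat         O        E   (O−E)²/E
A         198      195      0.046
B         206      195      0.621
C         188      195      0.251
D         198      195      0.046
E         185      195      0.513
Sum = 1.48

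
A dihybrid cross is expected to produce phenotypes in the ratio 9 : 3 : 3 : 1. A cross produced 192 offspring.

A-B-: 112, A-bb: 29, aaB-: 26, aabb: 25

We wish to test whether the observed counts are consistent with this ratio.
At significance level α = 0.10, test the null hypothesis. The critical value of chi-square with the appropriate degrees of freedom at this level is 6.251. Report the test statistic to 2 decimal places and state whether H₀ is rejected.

18.37; reject

Ratio total = 16. Expected counts: 192×9/16 = 108, 192×3/16 = 36, 192×3/16 = 36, 192×1/16 = 12.
cat         O        E   (O−E)²/E
A-B-      112      108      0.148
A-bb       29       36      1.361
aaB-       26       36      2.778
aabb       25       12     14.083
Sum = 18.37
df = 3. Since 18.37 > 6.251, we reject H₀.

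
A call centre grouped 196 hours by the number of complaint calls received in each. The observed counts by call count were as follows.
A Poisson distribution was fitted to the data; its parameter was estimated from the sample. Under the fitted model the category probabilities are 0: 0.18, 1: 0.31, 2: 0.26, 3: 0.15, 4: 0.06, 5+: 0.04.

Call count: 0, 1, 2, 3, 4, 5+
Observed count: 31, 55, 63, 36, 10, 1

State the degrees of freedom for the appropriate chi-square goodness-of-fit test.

4

There are k = 6 categories and 1 parameter estimated from the data, so df = 6 − 1 − 1 = 4.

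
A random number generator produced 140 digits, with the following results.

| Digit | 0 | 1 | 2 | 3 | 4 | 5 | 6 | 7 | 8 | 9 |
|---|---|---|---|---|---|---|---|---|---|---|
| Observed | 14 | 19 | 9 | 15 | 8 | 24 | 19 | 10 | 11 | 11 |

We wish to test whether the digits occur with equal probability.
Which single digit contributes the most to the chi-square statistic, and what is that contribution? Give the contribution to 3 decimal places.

5, 7.143

Under H₀ each category has probability 1/10, so each expected count is 140/10 = 14.
χ² = (14−14)²/14 + (19−14)²/14 + (9−14)²/14 + (15−14)²/14 + (8−14)²/14 + (24−14)²/14 + (19−14)²/14 + (10−14)²/14 + (11−14)²/14 + (11−14)²/14
   = 0.0000 + 1.7857 + 1.7857 + 0.0714 + 2.5714 + 7.1429 + 1.7857 + 1.1429 + 0.6429 + 0.6429
The largest term is for 5: 7.143.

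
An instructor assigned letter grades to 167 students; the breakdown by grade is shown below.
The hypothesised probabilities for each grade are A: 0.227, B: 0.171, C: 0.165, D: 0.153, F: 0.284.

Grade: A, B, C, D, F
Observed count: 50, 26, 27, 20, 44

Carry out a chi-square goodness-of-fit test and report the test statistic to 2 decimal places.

Expected counts E_i = n·p_i: 167×0.227 = 37.909, 167×0.171 = 28.557, 167×0.165 = 27.555, 167×0.153 = 25.551, 167×0.284 = 47.428.
A: (50 − 37.909)²/37.909 = 146.192281/37.909 = 3.856
B: (26 − 28.557)²/28.557 = 6.538249/28.557 = 0.229
C: (27 − 27.555)²/27.555 = 0.308025/27.555 = 0.011
D: (20 − 25.551)²/25.551 = 30.813601/25.551 = 1.206
F: (44 − 47.428)²/47.428 = 11.751184/47.428 = 0.248
Sum = 5.55

5.55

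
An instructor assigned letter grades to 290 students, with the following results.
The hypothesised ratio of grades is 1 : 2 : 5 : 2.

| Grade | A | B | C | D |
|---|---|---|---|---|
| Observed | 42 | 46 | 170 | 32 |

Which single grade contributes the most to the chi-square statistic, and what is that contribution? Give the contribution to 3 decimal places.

Ratio total = 10. Expected counts: 290×1/10 = 29, 290×2/10 = 58, 290×5/10 = 145, 290×2/10 = 58.
A: (42 − 29)²/29 = 169/29 = 5.8276
B: (46 − 58)²/58 = 144/58 = 2.4828
C: (170 − 145)²/145 = 625/145 = 4.3103
D: (32 − 58)²/58 = 676/58 = 11.6552
The largest term is for D: 11.655.

D, 11.655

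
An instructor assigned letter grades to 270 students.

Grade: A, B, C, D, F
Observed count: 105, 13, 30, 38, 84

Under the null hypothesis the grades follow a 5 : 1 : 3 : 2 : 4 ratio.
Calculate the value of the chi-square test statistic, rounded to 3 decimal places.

16.667

Ratio total = 15. Expected counts: 270×5/15 = 90, 270×1/15 = 18, 270×3/15 = 54, 270×2/15 = 36, 270×4/15 = 72.
χ² = (105−90)²/90 + (13−18)²/18 + (30−54)²/54 + (38−36)²/36 + (84−72)²/72
   = 2.5000 + 1.3889 + 10.6667 + 0.1111 + 2.0000
Sum = 16.667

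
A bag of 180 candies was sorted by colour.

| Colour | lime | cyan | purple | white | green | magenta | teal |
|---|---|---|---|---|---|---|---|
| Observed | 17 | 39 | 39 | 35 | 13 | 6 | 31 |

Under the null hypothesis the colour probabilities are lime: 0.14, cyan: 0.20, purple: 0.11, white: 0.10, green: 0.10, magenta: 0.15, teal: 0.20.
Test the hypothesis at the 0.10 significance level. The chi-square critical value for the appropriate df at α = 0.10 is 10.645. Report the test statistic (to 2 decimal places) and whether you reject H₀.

Expected counts E_i = n·p_i: 180×0.14 = 25.2, 180×0.20 = 36, 180×0.11 = 19.8, 180×0.10 = 18, 180×0.10 = 18, 180×0.15 = 27, 180×0.20 = 36.
cat          O        E   (O−E)²/E
lime        17     25.2      2.668
cyan        39       36      0.250
purple      39     19.8     18.618
white       35       18     16.056
green       13       18      1.389
magenta      6       27     16.333
teal        31       36      0.694
Sum = 56.01
df = 6. Since 56.01 > 10.645, we reject H₀.

56.01; reject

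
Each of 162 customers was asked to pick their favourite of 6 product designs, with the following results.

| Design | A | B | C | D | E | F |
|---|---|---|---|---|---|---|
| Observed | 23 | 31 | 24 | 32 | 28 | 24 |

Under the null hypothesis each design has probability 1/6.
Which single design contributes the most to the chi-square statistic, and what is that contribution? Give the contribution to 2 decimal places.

D, 0.93

Under H₀ each category has probability 1/6, so each expected count is 162/6 = 27.
A: (23 − 27)²/27 = 16/27 = 0.593
B: (31 − 27)²/27 = 16/27 = 0.593
C: (24 − 27)²/27 = 9/27 = 0.333
D: (32 − 27)²/27 = 25/27 = 0.926
E: (28 − 27)²/27 = 1/27 = 0.037
F: (24 − 27)²/27 = 9/27 = 0.333
The largest term is for D: 0.93.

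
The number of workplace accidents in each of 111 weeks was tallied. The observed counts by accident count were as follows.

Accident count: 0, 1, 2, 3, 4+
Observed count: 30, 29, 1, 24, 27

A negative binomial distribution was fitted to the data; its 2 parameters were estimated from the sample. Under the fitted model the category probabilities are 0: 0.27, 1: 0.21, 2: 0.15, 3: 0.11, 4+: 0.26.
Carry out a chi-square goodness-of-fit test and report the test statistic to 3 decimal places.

27.603

Expected counts E_i = n·p_i: 111×0.27 = 29.97, 111×0.21 = 23.31, 111×0.15 = 16.65, 111×0.11 = 12.21, 111×0.26 = 28.86.
χ² = (30−29.97)²/29.97 + (29−23.31)²/23.31 + (1−16.65)²/16.65 + (24−12.21)²/12.21 + (27−28.86)²/28.86
   = 0.0000 + 1.3889 + 14.7101 + 11.3844 + 0.1199
Sum = 27.603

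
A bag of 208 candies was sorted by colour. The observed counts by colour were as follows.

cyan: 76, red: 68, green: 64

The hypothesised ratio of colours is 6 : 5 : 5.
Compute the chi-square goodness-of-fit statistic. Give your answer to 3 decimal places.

Ratio total = 16. Expected counts: 208×6/16 = 78, 208×5/16 = 65, 208×5/16 = 65.
χ² = (76−78)²/78 + (68−65)²/65 + (64−65)²/65
   = 0.0513 + 0.1385 + 0.0154
Sum = 0.205

0.205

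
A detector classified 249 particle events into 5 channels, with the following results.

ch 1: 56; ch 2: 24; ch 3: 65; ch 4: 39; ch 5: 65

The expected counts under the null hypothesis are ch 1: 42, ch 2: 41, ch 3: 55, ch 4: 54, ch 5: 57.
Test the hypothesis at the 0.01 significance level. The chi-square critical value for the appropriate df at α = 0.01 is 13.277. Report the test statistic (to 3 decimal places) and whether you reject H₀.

χ² = (56−42)²/42 + (24−41)²/41 + (65−55)²/55 + (39−54)²/54 + (65−57)²/57
   = 4.6667 + 7.0488 + 1.8182 + 4.1667 + 1.1228
Sum = 18.823
df = 4. Since 18.823 > 13.277, we reject H₀.

18.823; reject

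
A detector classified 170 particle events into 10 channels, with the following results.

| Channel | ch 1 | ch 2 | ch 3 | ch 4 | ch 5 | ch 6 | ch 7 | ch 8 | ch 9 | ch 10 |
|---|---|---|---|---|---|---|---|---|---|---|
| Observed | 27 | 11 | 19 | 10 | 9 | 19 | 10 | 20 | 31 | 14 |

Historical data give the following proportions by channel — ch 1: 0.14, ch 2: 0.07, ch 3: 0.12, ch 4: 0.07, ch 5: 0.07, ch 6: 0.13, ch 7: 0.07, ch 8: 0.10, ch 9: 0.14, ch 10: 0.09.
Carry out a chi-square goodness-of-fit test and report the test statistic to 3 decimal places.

5.161

Expected counts E_i = n·p_i: 170×0.14 = 23.8, 170×0.07 = 11.9, 170×0.12 = 20.4, 170×0.07 = 11.9, 170×0.07 = 11.9, 170×0.13 = 22.1, 170×0.07 = 11.9, 170×0.10 = 17, 170×0.14 = 23.8, 170×0.09 = 15.3.
χ² = (27−23.8)²/23.8 + (11−11.9)²/11.9 + (19−20.4)²/20.4 + (10−11.9)²/11.9 + (9−11.9)²/11.9 + (19−22.1)²/22.1 + (10−11.9)²/11.9 + (20−17)²/17 + (31−23.8)²/23.8 + (14−15.3)²/15.3
   = 0.4303 + 0.0681 + 0.0961 + 0.3034 + 0.7067 + 0.4348 + 0.3034 + 0.5294 + 2.1782 + 0.1105
Sum = 5.161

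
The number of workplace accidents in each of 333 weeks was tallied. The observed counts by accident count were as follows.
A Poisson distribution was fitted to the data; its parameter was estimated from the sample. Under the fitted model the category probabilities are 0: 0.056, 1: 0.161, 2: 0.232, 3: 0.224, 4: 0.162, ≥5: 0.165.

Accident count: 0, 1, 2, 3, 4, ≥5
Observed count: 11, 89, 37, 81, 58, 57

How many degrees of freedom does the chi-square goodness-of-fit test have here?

4

There are k = 6 categories and 1 parameter estimated from the data, so df = 6 − 1 − 1 = 4.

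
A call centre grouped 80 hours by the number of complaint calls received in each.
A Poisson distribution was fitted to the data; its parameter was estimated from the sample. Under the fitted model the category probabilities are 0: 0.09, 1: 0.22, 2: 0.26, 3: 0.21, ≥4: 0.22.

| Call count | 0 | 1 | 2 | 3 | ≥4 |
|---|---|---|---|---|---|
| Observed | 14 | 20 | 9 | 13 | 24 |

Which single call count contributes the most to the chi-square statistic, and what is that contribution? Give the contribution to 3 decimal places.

2, 6.694

Expected counts E_i = n·p_i: 80×0.09 = 7.2, 80×0.22 = 17.6, 80×0.26 = 20.8, 80×0.21 = 16.8, 80×0.22 = 17.6.
0: (14 − 7.2)²/7.2 = 46.24/7.2 = 6.4222
1: (20 − 17.6)²/17.6 = 5.76/17.6 = 0.3273
2: (9 − 20.8)²/20.8 = 139.24/20.8 = 6.6942
3: (13 − 16.8)²/16.8 = 14.44/16.8 = 0.8595
≥4: (24 − 17.6)²/17.6 = 40.96/17.6 = 2.3273
The largest term is for 2: 6.694.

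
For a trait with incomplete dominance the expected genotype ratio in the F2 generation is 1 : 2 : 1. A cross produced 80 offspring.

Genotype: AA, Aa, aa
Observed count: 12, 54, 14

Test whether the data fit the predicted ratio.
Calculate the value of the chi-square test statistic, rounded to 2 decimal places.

9.90

Ratio total = 4. Expected counts: 80×1/4 = 20, 80×2/4 = 40, 80×1/4 = 20.
AA: (12 − 20)²/20 = 64/20 = 3.200
Aa: (54 − 40)²/40 = 196/40 = 4.900
aa: (14 − 20)²/20 = 36/20 = 1.800
Sum = 9.90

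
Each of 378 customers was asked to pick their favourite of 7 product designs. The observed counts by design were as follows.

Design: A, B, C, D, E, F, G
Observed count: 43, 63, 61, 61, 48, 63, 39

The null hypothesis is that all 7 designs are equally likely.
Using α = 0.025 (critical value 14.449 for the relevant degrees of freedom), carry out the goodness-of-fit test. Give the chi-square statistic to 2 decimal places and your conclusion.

Expected count for each of the 7 categories: 378/7 = 54.
cat         O        E   (O−E)²/E
A          43       54      2.241
B          63       54      1.500
C          61       54      0.907
D          61       54      0.907
E          48       54      0.667
F          63       54      1.500
G          39       54      4.167
Sum = 11.89
df = 6. Since 11.89 < 14.449, we do not reject H₀.

11.89; do not reject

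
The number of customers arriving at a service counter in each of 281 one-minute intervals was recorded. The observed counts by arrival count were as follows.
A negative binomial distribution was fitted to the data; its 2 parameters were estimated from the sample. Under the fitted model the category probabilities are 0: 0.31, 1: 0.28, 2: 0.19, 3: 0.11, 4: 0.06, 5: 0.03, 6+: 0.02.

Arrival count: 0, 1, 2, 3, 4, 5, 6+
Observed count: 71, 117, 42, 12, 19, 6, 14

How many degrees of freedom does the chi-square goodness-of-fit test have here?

There are k = 7 categories and 2 parameters estimated from the data, so df = 7 − 1 − 2 = 4.

4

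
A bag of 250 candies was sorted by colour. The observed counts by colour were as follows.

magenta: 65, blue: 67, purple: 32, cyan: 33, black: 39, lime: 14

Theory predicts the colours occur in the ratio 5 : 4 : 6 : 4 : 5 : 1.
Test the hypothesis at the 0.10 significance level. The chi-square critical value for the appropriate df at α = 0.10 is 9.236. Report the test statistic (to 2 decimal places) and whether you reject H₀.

Ratio total = 25. Expected counts: 250×5/25 = 50, 250×4/25 = 40, 250×6/25 = 60, 250×4/25 = 40, 250×5/25 = 50, 250×1/25 = 10.
magenta: (65 − 50)²/50 = 225/50 = 4.500
blue: (67 − 40)²/40 = 729/40 = 18.225
purple: (32 − 60)²/60 = 784/60 = 13.067
cyan: (33 − 40)²/40 = 49/40 = 1.225
black: (39 − 50)²/50 = 121/50 = 2.420
lime: (14 − 10)²/10 = 16/10 = 1.600
Sum = 41.04
df = 5. Since 41.04 > 9.236, we reject H₀.

41.04; reject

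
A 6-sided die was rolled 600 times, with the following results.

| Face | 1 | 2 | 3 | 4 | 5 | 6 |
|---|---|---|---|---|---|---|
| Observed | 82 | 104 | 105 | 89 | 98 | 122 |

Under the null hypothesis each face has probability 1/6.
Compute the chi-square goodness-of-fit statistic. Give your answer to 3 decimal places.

9.740

Under H₀ each category has probability 1/6, so each expected count is 600/6 = 100.
1: (82 − 100)²/100 = 324/100 = 3.2400
2: (104 − 100)²/100 = 16/100 = 0.1600
3: (105 − 100)²/100 = 25/100 = 0.2500
4: (89 − 100)²/100 = 121/100 = 1.2100
5: (98 − 100)²/100 = 4/100 = 0.0400
6: (122 − 100)²/100 = 484/100 = 4.8400
Sum = 9.740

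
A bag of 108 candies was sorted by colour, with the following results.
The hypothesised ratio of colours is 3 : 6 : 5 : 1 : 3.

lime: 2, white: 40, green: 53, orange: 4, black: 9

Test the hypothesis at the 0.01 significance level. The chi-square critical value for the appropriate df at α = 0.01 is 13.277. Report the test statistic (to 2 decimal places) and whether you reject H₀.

37.47; reject

Ratio total = 18. Expected counts: 108×3/18 = 18, 108×6/18 = 36, 108×5/18 = 30, 108×1/18 = 6, 108×3/18 = 18.
cat         O        E   (O−E)²/E
lime        2       18     14.222
white      40       36      0.444
green      53       30     17.633
orange      4        6      0.667
black       9       18      4.500
Sum = 37.47
df = 4. Since 37.47 > 13.277, we reject H₀.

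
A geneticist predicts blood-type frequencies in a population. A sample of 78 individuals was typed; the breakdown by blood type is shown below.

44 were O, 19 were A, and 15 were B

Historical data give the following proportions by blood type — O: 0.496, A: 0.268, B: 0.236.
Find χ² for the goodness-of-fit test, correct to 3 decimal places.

Expected counts E_i = n·p_i: 78×0.496 = 38.688, 78×0.268 = 20.904, 78×0.236 = 18.408.
cat         O        E   (O−E)²/E
O          44   38.688     0.7294
A          19   20.904     0.1734
B          15   18.408     0.6309
Sum = 1.534

1.534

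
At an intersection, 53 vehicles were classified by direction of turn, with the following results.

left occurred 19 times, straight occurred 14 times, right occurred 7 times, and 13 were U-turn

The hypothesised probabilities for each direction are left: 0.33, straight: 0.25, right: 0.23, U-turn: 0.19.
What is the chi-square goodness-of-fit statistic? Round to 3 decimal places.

Expected counts E_i = n·p_i: 53×0.33 = 17.49, 53×0.25 = 13.25, 53×0.23 = 12.19, 53×0.19 = 10.07.
cat           O        E   (O−E)²/E
left         19    17.49     0.1304
straight     14    13.25     0.0425
right         7    12.19     2.2097
U-turn       13    10.07     0.8525
Sum = 3.235

3.235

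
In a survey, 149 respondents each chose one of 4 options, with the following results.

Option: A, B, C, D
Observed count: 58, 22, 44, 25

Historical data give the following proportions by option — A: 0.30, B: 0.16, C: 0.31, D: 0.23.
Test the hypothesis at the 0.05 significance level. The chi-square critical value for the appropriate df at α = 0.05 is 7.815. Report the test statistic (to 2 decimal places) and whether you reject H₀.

Expected counts E_i = n·p_i: 149×0.30 = 44.7, 149×0.16 = 23.84, 149×0.31 = 46.19, 149×0.23 = 34.27.
A: (58 − 44.7)²/44.7 = 176.89/44.7 = 3.957
B: (22 − 23.84)²/23.84 = 3.3856/23.84 = 0.142
C: (44 − 46.19)²/46.19 = 4.7961/46.19 = 0.104
D: (25 − 34.27)²/34.27 = 85.9329/34.27 = 2.508
Sum = 6.71
df = 3. Since 6.71 < 7.815, we do not reject H₀.

6.71; do not reject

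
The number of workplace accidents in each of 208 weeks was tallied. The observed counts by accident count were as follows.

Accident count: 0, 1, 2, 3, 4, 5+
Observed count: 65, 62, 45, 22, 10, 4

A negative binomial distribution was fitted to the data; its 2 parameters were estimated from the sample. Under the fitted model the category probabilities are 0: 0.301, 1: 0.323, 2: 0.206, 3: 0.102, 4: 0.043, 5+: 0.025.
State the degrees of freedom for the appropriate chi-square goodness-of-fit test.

3

There are k = 6 categories and 2 parameters estimated from the data, so df = 6 − 1 − 2 = 3.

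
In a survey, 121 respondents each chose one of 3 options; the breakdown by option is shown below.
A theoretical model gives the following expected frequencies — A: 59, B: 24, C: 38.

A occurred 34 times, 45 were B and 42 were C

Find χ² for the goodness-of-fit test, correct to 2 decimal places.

χ² = (34−59)²/59 + (45−24)²/24 + (42−38)²/38
   = 10.593 + 18.375 + 0.421
Sum = 29.39

29.39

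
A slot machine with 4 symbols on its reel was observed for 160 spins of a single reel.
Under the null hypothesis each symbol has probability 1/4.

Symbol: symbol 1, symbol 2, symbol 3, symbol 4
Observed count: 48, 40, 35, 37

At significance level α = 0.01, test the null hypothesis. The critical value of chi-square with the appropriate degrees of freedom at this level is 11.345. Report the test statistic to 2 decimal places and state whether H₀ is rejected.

Expected count for each of the 4 categories: 160/4 = 40.
cat           O        E   (O−E)²/E
symbol 1     48       40      1.600
symbol 2     40       40      0.000
symbol 3     35       40      0.625
symbol 4     37       40      0.225
Sum = 2.45
df = 3. Since 2.45 < 11.345, we do not reject H₀.

2.45; do not reject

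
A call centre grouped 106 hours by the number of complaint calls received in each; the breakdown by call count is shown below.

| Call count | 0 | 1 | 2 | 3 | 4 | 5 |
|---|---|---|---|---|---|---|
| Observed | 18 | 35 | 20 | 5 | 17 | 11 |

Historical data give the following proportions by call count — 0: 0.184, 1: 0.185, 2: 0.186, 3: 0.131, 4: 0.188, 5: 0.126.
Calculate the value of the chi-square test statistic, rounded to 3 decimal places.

Expected counts E_i = n·p_i: 106×0.184 = 19.504, 106×0.185 = 19.61, 106×0.186 = 19.716, 106×0.131 = 13.886, 106×0.188 = 19.928, 106×0.126 = 13.356.
cat         O        E   (O−E)²/E
0          18   19.504     0.1160
1          35    19.61    12.0781
2          20   19.716     0.0041
3           5   13.886     5.6864
4          17   19.928     0.4302
5          11   13.356     0.4156
Sum = 18.730

18.730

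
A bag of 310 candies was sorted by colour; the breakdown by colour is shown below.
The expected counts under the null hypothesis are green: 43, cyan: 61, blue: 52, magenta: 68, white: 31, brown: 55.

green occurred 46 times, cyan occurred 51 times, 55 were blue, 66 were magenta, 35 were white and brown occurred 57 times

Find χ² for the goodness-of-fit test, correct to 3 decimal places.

2.669

χ² = (46−43)²/43 + (51−61)²/61 + (55−52)²/52 + (66−68)²/68 + (35−31)²/31 + (57−55)²/55
   = 0.2093 + 1.6393 + 0.1731 + 0.0588 + 0.5161 + 0.0727
Sum = 2.669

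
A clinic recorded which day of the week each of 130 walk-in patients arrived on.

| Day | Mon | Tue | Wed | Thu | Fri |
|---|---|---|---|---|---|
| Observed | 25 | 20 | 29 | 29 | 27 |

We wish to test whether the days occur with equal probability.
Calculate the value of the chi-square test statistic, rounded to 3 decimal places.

Expected count for each of the 5 categories: 130/5 = 26.
χ² = (25−26)²/26 + (20−26)²/26 + (29−26)²/26 + (29−26)²/26 + (27−26)²/26
   = 0.0385 + 1.3846 + 0.3462 + 0.3462 + 0.0385
Sum = 2.154

2.154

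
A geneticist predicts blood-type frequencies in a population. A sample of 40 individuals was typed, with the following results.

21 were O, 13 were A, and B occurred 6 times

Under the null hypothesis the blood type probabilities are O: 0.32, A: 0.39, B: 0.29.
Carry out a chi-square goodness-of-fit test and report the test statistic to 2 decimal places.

8.39

Expected counts E_i = n·p_i: 40×0.32 = 12.8, 40×0.39 = 15.6, 40×0.29 = 11.6.
cat         O        E   (O−E)²/E
O          21     12.8      5.253
A          13     15.6      0.433
B           6     11.6      2.703
Sum = 8.39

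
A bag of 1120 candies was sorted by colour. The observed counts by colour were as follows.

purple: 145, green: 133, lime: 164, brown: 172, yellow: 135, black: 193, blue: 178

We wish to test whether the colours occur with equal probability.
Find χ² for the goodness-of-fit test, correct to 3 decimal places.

19.700

Expected count for each of the 7 categories: 1120/7 = 160.
purple: (145 − 160)²/160 = 225/160 = 1.4063
green: (133 − 160)²/160 = 729/160 = 4.5563
lime: (164 − 160)²/160 = 16/160 = 0.1000
brown: (172 − 160)²/160 = 144/160 = 0.9000
yellow: (135 − 160)²/160 = 625/160 = 3.9063
black: (193 − 160)²/160 = 1089/160 = 6.8063
blue: (178 − 160)²/160 = 324/160 = 2.0250
Sum = 19.700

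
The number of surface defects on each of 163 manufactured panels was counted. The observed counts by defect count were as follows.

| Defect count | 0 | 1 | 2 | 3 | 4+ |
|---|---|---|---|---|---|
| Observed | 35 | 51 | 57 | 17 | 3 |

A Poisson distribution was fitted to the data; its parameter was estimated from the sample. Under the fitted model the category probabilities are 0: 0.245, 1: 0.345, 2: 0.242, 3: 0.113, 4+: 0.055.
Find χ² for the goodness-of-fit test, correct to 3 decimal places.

12.987

Expected counts E_i = n·p_i: 163×0.245 = 39.935, 163×0.345 = 56.235, 163×0.242 = 39.446, 163×0.113 = 18.419, 163×0.055 = 8.965.
cat         O        E   (O−E)²/E
0          35   39.935     0.6098
1          51   56.235     0.4873
2          57   39.446     7.8118
3          17   18.419     0.1093
4+          3    8.965     3.9689
Sum = 12.987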